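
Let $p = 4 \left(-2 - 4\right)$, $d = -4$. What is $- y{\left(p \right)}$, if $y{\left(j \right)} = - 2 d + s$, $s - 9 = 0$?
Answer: $-17$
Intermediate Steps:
$s = 9$ ($s = 9 + 0 = 9$)
$p = -24$ ($p = 4 \left(-6\right) = -24$)
$y{\left(j \right)} = 17$ ($y{\left(j \right)} = \left(-2\right) \left(-4\right) + 9 = 8 + 9 = 17$)
$- y{\left(p \right)} = \left(-1\right) 17 = -17$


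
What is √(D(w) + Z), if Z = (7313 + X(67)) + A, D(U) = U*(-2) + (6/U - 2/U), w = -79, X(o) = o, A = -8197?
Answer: 3*I*√457015/79 ≈ 25.672*I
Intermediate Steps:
D(U) = -2*U + 4/U
Z = -817 (Z = (7313 + 67) - 8197 = 7380 - 8197 = -817)
√(D(w) + Z) = √((-2*(-79) + 4/(-79)) - 817) = √((158 + 4*(-1/79)) - 817) = √((158 - 4/79) - 817) = √(12478/79 - 817) = √(-52065/79) = 3*I*√457015/79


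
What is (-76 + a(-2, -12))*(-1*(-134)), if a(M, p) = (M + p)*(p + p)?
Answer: 34840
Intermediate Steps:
a(M, p) = 2*p*(M + p) (a(M, p) = (M + p)*(2*p) = 2*p*(M + p))
(-76 + a(-2, -12))*(-1*(-134)) = (-76 + 2*(-12)*(-2 - 12))*(-1*(-134)) = (-76 + 2*(-12)*(-14))*134 = (-76 + 336)*134 = 260*134 = 34840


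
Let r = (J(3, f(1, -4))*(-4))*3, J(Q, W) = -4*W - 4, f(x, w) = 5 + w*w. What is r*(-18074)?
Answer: -19086144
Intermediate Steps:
f(x, w) = 5 + w²
J(Q, W) = -4 - 4*W
r = 1056 (r = ((-4 - 4*(5 + (-4)²))*(-4))*3 = ((-4 - 4*(5 + 16))*(-4))*3 = ((-4 - 4*21)*(-4))*3 = ((-4 - 84)*(-4))*3 = -88*(-4)*3 = 352*3 = 1056)
r*(-18074) = 1056*(-18074) = -19086144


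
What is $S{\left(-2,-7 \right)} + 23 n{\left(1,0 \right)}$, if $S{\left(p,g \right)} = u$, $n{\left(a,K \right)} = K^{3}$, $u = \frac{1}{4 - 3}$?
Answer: $1$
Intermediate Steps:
$u = 1$ ($u = 1^{-1} = 1$)
$S{\left(p,g \right)} = 1$
$S{\left(-2,-7 \right)} + 23 n{\left(1,0 \right)} = 1 + 23 \cdot 0^{3} = 1 + 23 \cdot 0 = 1 + 0 = 1$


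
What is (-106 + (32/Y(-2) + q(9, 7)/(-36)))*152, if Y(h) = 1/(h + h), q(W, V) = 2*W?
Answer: -35644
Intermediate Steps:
Y(h) = 1/(2*h)
(-106 + (32/Y(-2) + q(9, 7)/(-36)))*152 = (-106 + (32/(((½)/(-2))) + (2*9)/(-36)))*152 = (-106 + (32/(((½)*(-½))) + 18*(-1/36)))*152 = (-106 + (32/(-¼) - ½))*152 = (-106 + (32*(-4) - ½))*152 = (-106 + (-128 - ½))*152 = (-106 - 257/2)*152 = -469/2*152 = -35644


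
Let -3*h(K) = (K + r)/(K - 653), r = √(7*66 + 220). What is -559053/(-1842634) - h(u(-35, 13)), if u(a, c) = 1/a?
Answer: 19167494369/63172864056 - 35*√682/68568 ≈ 0.29008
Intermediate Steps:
r = √682 (r = √(462 + 220) = √682 ≈ 26.115)
h(K) = -(K + √682)/(3*(-653 + K)) (h(K) = -(K + √682)/(3*(K - 653)) = -(K + √682)/(3*(-653 + K)))
-559053/(-1842634) - h(u(-35, 13)) = -559053/(-1842634) - (-1/(-35) - √682)/(3*(-653 + 1/(-35))) = -559053*(-1/1842634) - (-1*(-1/35) - √682)/(3*(-653 - 1/35)) = 559053/1842634 - (1/35 - √682)/(3*(-22856/35)) = 559053/1842634 - (-35)*(1/35 - √682)/(3*22856) = 559053/1842634 - (-1/68568 + 35*√682/68568) = 559053/1842634 + (1/68568 - 35*√682/68568) = 19167494369/63172864056 - 35*√682/68568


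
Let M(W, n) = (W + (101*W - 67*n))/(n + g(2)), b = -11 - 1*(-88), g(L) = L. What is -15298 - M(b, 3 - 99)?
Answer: -711863/47 ≈ -15146.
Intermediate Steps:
b = 77 (b = -11 + 88 = 77)
M(W, n) = (-67*n + 102*W)/(2 + n) (M(W, n) = (W + (101*W - 67*n))/(n + 2) = (W + (-67*n + 101*W))/(2 + n) = (-67*n + 102*W)/(2 + n))
-15298 - M(b, 3 - 99) = -15298 - (-67*(3 - 99) + 102*77)/(2 + (3 - 99)) = -15298 - (-67*(-96) + 7854)/(2 - 96) = -15298 - (6432 + 7854)/(-94) = -15298 - (-1)*14286/94 = -15298 - 1*(-7143/47) = -15298 + 7143/47 = -711863/47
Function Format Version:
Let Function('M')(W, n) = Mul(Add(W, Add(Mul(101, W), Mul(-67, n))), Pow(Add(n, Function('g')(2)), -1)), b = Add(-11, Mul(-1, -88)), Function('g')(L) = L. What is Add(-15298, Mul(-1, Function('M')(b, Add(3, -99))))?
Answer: Rational(-711863, 47) ≈ -15146.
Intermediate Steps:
b = 77 (b = Add(-11, 88) = 77)
Function('M')(W, n) = Mul(Pow(Add(2, n), -1), Add(Mul(-67, n), Mul(102, W))) (Function('M')(W, n) = Mul(Add(W, Add(Mul(101, W), Mul(-67, n))), Pow(Add(n, 2), -1)) = Mul(Add(W, Add(Mul(-67, n), Mul(101, W))), Pow(Add(2, n), -1)) = Mul(Add(Mul(-67, n), Mul(102, W)), Pow(Add(2, n), -1)) = Mul(Pow(Add(2, n), -1), Add(Mul(-67, n), Mul(102, W))))
Add(-15298, Mul(-1, Function('M')(b, Add(3, -99)))) = Add(-15298, Mul(-1, Mul(Pow(Add(2, Add(3, -99)), -1), Add(Mul(-67, Add(3, -99)), Mul(102, 77))))) = Add(-15298, Mul(-1, Mul(Pow(Add(2, -96), -1), Add(Mul(-67, -96), 7854)))) = Add(-15298, Mul(-1, Mul(Pow(-94, -1), Add(6432, 7854)))) = Add(-15298, Mul(-1, Mul(Rational(-1, 94), 14286))) = Add(-15298, Mul(-1, Rational(-7143, 47))) = Add(-15298, Rational(7143, 47)) = Rational(-711863, 47)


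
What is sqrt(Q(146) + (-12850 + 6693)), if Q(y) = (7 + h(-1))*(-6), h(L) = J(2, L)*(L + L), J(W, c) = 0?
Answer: I*sqrt(6199) ≈ 78.734*I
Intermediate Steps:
h(L) = 0 (h(L) = 0*(L + L) = 0*(2*L) = 0)
Q(y) = -42 (Q(y) = (7 + 0)*(-6) = 7*(-6) = -42)
sqrt(Q(146) + (-12850 + 6693)) = sqrt(-42 + (-12850 + 6693)) = sqrt(-42 - 6157) = sqrt(-6199) = I*sqrt(6199)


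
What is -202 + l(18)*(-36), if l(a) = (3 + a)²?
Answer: -16078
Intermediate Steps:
-202 + l(18)*(-36) = -202 + (3 + 18)²*(-36) = -202 + 21²*(-36) = -202 + 441*(-36) = -202 - 15876 = -16078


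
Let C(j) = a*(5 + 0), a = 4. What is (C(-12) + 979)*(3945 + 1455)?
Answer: 5394600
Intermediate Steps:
C(j) = 20 (C(j) = 4*(5 + 0) = 4*5 = 20)
(C(-12) + 979)*(3945 + 1455) = (20 + 979)*(3945 + 1455) = 999*5400 = 5394600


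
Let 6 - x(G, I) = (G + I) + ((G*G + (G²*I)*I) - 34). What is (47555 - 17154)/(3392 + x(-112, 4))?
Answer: -30401/209708 ≈ -0.14497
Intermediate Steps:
x(G, I) = 40 - G - I - G² - G²*I² (x(G, I) = 6 - ((G + I) + ((G*G + (G²*I)*I) - 34)) = 6 - ((G + I) + ((G² + (I*G²)*I) - 34)) = 6 - ((G + I) + ((G² + G²*I²) - 34)) = 6 - ((G + I) + (-34 + G² + G²*I²)) = 6 - (-34 + G + I + G² + G²*I²) = 6 + (34 - G - I - G² - G²*I²) = 40 - G - I - G² - G²*I²)
(47555 - 17154)/(3392 + x(-112, 4)) = (47555 - 17154)/(3392 + (40 - 1*(-112) - 1*4 - 1*(-112)² - 1*(-112)²*4²)) = 30401/(3392 + (40 + 112 - 4 - 1*12544 - 1*12544*16)) = 30401/(3392 + (40 + 112 - 4 - 12544 - 200704)) = 30401/(3392 - 213100) = 30401/(-209708) = 30401*(-1/209708) = -30401/209708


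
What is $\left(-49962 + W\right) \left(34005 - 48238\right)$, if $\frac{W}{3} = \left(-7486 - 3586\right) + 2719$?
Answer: $1067773893$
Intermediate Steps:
$W = -25059$ ($W = 3 \left(\left(-7486 - 3586\right) + 2719\right) = 3 \left(-11072 + 2719\right) = 3 \left(-8353\right) = -25059$)
$\left(-49962 + W\right) \left(34005 - 48238\right) = \left(-49962 - 25059\right) \left(34005 - 48238\right) = \left(-75021\right) \left(-14233\right) = 1067773893$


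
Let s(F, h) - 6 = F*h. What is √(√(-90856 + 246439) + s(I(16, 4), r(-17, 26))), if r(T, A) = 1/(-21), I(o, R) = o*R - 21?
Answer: √(1743 + 1323*√17287)/21 ≈ 19.960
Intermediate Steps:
I(o, R) = -21 + R*o (I(o, R) = R*o - 21 = -21 + R*o)
r(T, A) = -1/21
s(F, h) = 6 + F*h
√(√(-90856 + 246439) + s(I(16, 4), r(-17, 26))) = √(√(-90856 + 246439) + (6 + (-21 + 4*16)*(-1/21))) = √(√155583 + (6 + (-21 + 64)*(-1/21))) = √(3*√17287 + (6 + 43*(-1/21))) = √(3*√17287 + (6 - 43/21)) = √(3*√17287 + 83/21) = √(83/21 + 3*√17287)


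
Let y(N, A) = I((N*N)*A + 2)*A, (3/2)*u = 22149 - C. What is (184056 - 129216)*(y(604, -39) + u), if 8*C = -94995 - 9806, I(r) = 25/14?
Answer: 8994221570/7 ≈ 1.2849e+9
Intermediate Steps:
I(r) = 25/14 (I(r) = 25*(1/14) = 25/14)
C = -104801/8 (C = (-94995 - 9806)/8 = (⅛)*(-104801) = -104801/8 ≈ -13100.)
u = 281993/12 (u = 2*(22149 - 1*(-104801/8))/3 = 2*(22149 + 104801/8)/3 = (⅔)*(281993/8) = 281993/12 ≈ 23499.)
y(N, A) = 25*A/14
(184056 - 129216)*(y(604, -39) + u) = (184056 - 129216)*((25/14)*(-39) + 281993/12) = 54840*(-975/14 + 281993/12) = 54840*(1968101/84) = 8994221570/7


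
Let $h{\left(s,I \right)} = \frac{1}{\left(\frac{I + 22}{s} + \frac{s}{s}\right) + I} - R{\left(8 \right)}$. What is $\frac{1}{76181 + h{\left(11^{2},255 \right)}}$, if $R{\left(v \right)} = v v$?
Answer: $\frac{31253}{2378884722} \approx 1.3138 \cdot 10^{-5}$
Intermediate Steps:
$R{\left(v \right)} = v^{2}$
$h{\left(s,I \right)} = -64 + \frac{1}{1 + I + \frac{22 + I}{s}}$ ($h{\left(s,I \right)} = \frac{1}{\left(\frac{I + 22}{s} + \frac{s}{s}\right) + I} - 8^{2} = \frac{1}{\left(\frac{22 + I}{s} + 1\right) + I} - 64 = \frac{1}{\left(1 + \frac{22 + I}{s}\right) + I} - 64 = \frac{1}{1 + I + \frac{22 + I}{s}} - 64 = -64 + \frac{1}{1 + I + \frac{22 + I}{s}}$)
$\frac{1}{76181 + h{\left(11^{2},255 \right)}} = \frac{1}{76181 + \frac{-1408 - 16320 - 63 \cdot 11^{2} - 16320 \cdot 11^{2}}{22 + 255 + 11^{2} + 255 \cdot 11^{2}}} = \frac{1}{76181 + \frac{-1408 - 16320 - 7623 - 16320 \cdot 121}{22 + 255 + 121 + 255 \cdot 121}} = \frac{1}{76181 + \frac{-1408 - 16320 - 7623 - 1974720}{22 + 255 + 121 + 30855}} = \frac{1}{76181 + \frac{1}{31253} \left(-2000071\right)} = \frac{1}{76181 - \frac{2000071}{31253}} = \frac{1}{\frac{2378884722}{31253}} = \frac{31253}{2378884722}$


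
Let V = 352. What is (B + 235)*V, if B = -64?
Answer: 60192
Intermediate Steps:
(B + 235)*V = (-64 + 235)*352 = 171*352 = 60192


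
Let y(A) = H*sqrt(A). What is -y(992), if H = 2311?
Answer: -9244*sqrt(62) ≈ -72787.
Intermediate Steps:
y(A) = 2311*sqrt(A)
-y(992) = -2311*sqrt(992) = -2311*4*sqrt(62) = -9244*sqrt(62)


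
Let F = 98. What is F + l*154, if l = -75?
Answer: -11452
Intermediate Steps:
F + l*154 = 98 - 75*154 = 98 - 11550 = -11452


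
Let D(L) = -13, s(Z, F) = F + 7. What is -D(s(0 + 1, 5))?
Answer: 13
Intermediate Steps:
s(Z, F) = 7 + F
-D(s(0 + 1, 5)) = -1*(-13) = 13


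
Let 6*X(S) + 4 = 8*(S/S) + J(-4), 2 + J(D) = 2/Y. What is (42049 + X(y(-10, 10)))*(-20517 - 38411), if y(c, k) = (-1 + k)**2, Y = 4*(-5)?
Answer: -37168231988/15 ≈ -2.4779e+9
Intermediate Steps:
Y = -20
J(D) = -21/10 (J(D) = -2 + 2/(-20) = -2 + 2*(-1/20) = -2 - 1/10 = -21/10)
X(S) = 19/60 (X(S) = -2/3 + (8*(S/S) - 21/10)/6 = -2/3 + (8*1 - 21/10)/6 = -2/3 + (8 - 21/10)/6 = -2/3 + (1/6)*(59/10) = -2/3 + 59/60 = 19/60)
(42049 + X(y(-10, 10)))*(-20517 - 38411) = (42049 + 19/60)*(-20517 - 38411) = (2522959/60)*(-58928) = -37168231988/15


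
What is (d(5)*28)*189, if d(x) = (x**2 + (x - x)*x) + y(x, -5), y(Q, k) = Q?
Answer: 158760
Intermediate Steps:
d(x) = x + x**2 (d(x) = (x**2 + (x - x)*x) + x = (x**2 + 0*x) + x = (x**2 + 0) + x = x**2 + x = x + x**2)
(d(5)*28)*189 = ((5*(1 + 5))*28)*189 = ((5*6)*28)*189 = (30*28)*189 = 840*189 = 158760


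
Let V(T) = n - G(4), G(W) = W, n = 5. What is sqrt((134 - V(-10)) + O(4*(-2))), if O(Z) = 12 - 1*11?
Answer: sqrt(134) ≈ 11.576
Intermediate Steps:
V(T) = 1 (V(T) = 5 - 1*4 = 5 - 4 = 1)
O(Z) = 1 (O(Z) = 12 - 11 = 1)
sqrt((134 - V(-10)) + O(4*(-2))) = sqrt((134 - 1*1) + 1) = sqrt((134 - 1) + 1) = sqrt(133 + 1) = sqrt(134)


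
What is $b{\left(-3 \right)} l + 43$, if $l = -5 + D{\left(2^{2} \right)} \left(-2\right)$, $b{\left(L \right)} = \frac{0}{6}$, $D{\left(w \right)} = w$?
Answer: $43$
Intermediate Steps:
$b{\left(L \right)} = 0$ ($b{\left(L \right)} = 0 \cdot \frac{1}{6} = 0$)
$l = -13$ ($l = -5 + 2^{2} \left(-2\right) = -5 + 4 \left(-2\right) = -5 - 8 = -13$)
$b{\left(-3 \right)} l + 43 = 0 \left(-13\right) + 43 = 0 + 43 = 43$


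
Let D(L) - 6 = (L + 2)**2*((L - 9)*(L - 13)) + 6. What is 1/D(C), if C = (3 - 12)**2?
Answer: 1/33728556 ≈ 2.9648e-8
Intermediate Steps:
C = 81 (C = (-9)**2 = 81)
D(L) = 12 + (2 + L)**2*(-13 + L)*(-9 + L) (D(L) = 6 + ((L + 2)**2*((L - 9)*(L - 13)) + 6) = 6 + ((2 + L)**2*((-9 + L)*(-13 + L)) + 6) = 6 + ((2 + L)**2*((-13 + L)*(-9 + L)) + 6) = 6 + ((2 + L)**2*(-13 + L)*(-9 + L) + 6) = 6 + (6 + (2 + L)**2*(-13 + L)*(-9 + L)) = 12 + (2 + L)**2*(-13 + L)*(-9 + L))
1/D(C) = 1/(480 + 81**4 - 18*81**3 + 33*81**2 + 380*81) = 1/(480 + 43046721 - 18*531441 + 33*6561 + 30780) = 1/(480 + 43046721 - 9565938 + 216513 + 30780) = 1/33728556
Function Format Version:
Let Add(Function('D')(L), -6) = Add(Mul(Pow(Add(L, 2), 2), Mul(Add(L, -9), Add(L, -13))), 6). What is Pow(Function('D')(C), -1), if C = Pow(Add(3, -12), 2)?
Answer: Rational(1, 33728556) ≈ 2.9648e-8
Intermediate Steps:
C = 81 (C = Pow(-9, 2) = 81)
Function('D')(L) = Add(12, Mul(Pow(Add(2, L), 2), Add(-13, L), Add(-9, L))) (Function('D')(L) = Add(6, Add(Mul(Pow(Add(L, 2), 2), Mul(Add(L, -9), Add(L, -13))), 6)) = Add(6, Add(Mul(Pow(Add(2, L), 2), Mul(Add(-9, L), Add(-13, L))), 6)) = Add(6, Add(Mul(Pow(Add(2, L), 2), Mul(Add(-13, L), Add(-9, L))), 6)) = Add(6, Add(Mul(Pow(Add(2, L), 2), Add(-13, L), Add(-9, L)), 6)) = Add(6, Add(6, Mul(Pow(Add(2, L), 2), Add(-13, L), Add(-9, L)))) = Add(12, Mul(Pow(Add(2, L), 2), Add(-13, L), Add(-9, L))))
Pow(Function('D')(C), -1) = Pow(Add(480, Pow(81, 4), Mul(-18, Pow(81, 3)), Mul(33, Pow(81, 2)), Mul(380, 81)), -1) = Pow(Add(480, 43046721, Mul(-18, 531441), Mul(33, 6561), 30780), -1) = Pow(Add(480, 43046721, -9565938, 216513, 30780), -1) = Pow(33728556, -1) = Rational(1, 33728556)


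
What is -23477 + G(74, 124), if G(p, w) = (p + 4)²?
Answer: -17393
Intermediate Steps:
G(p, w) = (4 + p)²
-23477 + G(74, 124) = -23477 + (4 + 74)² = -23477 + 78² = -23477 + 6084 = -17393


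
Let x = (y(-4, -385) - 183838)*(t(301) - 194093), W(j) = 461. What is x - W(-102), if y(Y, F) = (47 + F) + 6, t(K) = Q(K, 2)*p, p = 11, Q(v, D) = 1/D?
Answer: 35745094414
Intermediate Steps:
t(K) = 11/2
y(Y, F) = 53 + F
x = 35745094875 (x = ((53 - 385) - 183838)*(11/2 - 194093) = (-332 - 183838)*(-388175/2) = -184170*(-388175/2) = 35745094875)
x - W(-102) = 35745094875 - 1*461 = 35745094875 - 461 = 35745094414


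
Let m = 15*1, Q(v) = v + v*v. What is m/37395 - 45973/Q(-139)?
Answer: -38197169/15940242 ≈ -2.3963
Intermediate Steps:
Q(v) = v + v²
m = 15
m/37395 - 45973/Q(-139) = 15/37395 - 45973*(-1/(139*(1 - 139))) = 15*(1/37395) - 45973/((-139*(-138))) = 1/2493 - 45973/19182 = -38197169/15940242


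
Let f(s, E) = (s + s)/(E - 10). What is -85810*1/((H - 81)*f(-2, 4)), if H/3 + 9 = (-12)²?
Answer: -42905/108 ≈ -397.27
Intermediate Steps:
H = 405 (H = -27 + 3*(-12)² = -27 + 3*144 = -27 + 432 = 405)
f(s, E) = 2*s/(-10 + E) (f(s, E) = (2*s)/(-10 + E) = 2*s/(-10 + E))
-85810*1/((H - 81)*f(-2, 4)) = -85810*3/(2*(405 - 81)) = -85810/((2*(-2)/(-6))*324) = -85810/((2*(-2)*(-⅙))*324) = -85810/((⅔)*324) = -85810/216 = -85810*1/216 = -42905/108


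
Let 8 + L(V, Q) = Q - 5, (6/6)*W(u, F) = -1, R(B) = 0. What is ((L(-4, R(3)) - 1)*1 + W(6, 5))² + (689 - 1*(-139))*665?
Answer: 550845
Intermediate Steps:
W(u, F) = -1
L(V, Q) = -13 + Q (L(V, Q) = -8 + (Q - 5) = -8 + (-5 + Q) = -13 + Q)
((L(-4, R(3)) - 1)*1 + W(6, 5))² + (689 - 1*(-139))*665 = (((-13 + 0) - 1)*1 - 1)² + (689 - 1*(-139))*665 = ((-13 - 1)*1 - 1)² + (689 + 139)*665 = (-14*1 - 1)² + 828*665 = (-14 - 1)² + 550620 = (-15)² + 550620 = 225 + 550620 = 550845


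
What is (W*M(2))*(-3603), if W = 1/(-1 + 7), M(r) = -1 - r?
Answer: 3603/2 ≈ 1801.5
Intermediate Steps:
W = ⅙ (W = 1/6 = ⅙ ≈ 0.16667)
(W*M(2))*(-3603) = ((-1 - 1*2)/6)*(-3603) = ((-1 - 2)/6)*(-3603) = ((⅙)*(-3))*(-3603) = -½*(-3603) = 3603/2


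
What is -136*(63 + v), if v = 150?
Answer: -28968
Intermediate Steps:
-136*(63 + v) = -136*(63 + 150) = -136*213 = -28968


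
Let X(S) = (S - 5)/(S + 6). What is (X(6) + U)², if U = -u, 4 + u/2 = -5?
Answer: 47089/144 ≈ 327.01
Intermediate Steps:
u = -18 (u = -8 + 2*(-5) = -8 - 10 = -18)
X(S) = (-5 + S)/(6 + S)
U = 18 (U = -1*(-18) = 18)
(X(6) + U)² = ((-5 + 6)/(6 + 6) + 18)² = (1/12 + 18)² = (217/12)² = 47089/144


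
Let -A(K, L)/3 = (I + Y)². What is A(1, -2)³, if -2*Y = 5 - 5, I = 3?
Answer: -19683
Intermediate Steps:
Y = 0 (Y = -(5 - 5)/2 = -½*0 = 0)
A(K, L) = -27 (A(K, L) = -3*(3 + 0)² = -3*3² = -3*9 = -27)
A(1, -2)³ = (-27)³ = -19683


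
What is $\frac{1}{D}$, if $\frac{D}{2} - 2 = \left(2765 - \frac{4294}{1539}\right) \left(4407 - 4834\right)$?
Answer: $- \frac{81}{191072782} \approx -4.2392 \cdot 10^{-7}$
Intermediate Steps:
$D = - \frac{191072782}{81}$ ($D = 4 + 2 \left(2765 - \frac{4294}{1539}\right) \left(4407 - 4834\right) = 4 + 2 \left(2765 - \frac{226}{81}\right) \left(-427\right) = 4 + 2 \cdot \frac{223739}{81} \left(-427\right) = 4 + 2 \left(- \frac{95536553}{81}\right) = 4 - \frac{191073106}{81} = - \frac{191072782}{81} \approx -2.3589 \cdot 10^{6}$)
$\frac{1}{D} = \frac{1}{- \frac{191072782}{81}} = - \frac{81}{191072782}$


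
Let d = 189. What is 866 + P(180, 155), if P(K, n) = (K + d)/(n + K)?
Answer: 290479/335 ≈ 867.10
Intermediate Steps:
P(K, n) = (189 + K)/(K + n) (P(K, n) = (K + 189)/(n + K) = (189 + K)/(K + n))
866 + P(180, 155) = 866 + (189 + 180)/(180 + 155) = 866 + 369/335 = 290479/335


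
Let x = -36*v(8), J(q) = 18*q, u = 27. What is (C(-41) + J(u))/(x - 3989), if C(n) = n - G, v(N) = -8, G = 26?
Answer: -419/3701 ≈ -0.11321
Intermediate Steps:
C(n) = -26 + n (C(n) = n - 1*26 = n - 26 = -26 + n)
x = 288 (x = -36*(-8) = 288)
(C(-41) + J(u))/(x - 3989) = ((-26 - 41) + 18*27)/(288 - 3989) = (-67 + 486)/(-3701) = 419*(-1/3701) = -419/3701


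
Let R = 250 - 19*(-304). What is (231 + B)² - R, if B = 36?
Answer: 65263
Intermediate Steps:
R = 6026 (R = 250 + 5776 = 6026)
(231 + B)² - R = (231 + 36)² - 1*6026 = 267² - 6026 = 71289 - 6026 = 65263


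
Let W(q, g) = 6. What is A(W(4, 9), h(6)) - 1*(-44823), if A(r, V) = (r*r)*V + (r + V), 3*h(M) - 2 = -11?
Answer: 44718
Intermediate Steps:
h(M) = -3 (h(M) = ⅔ + (⅓)*(-11) = ⅔ - 11/3 = -3)
A(r, V) = V + r + V*r² (A(r, V) = r²*V + (V + r) = V*r² + (V + r) = V + r + V*r²)
A(W(4, 9), h(6)) - 1*(-44823) = (-3 + 6 - 3*6²) - 1*(-44823) = (-3 + 6 - 3*36) + 44823 = (-3 + 6 - 108) + 44823 = -105 + 44823 = 44718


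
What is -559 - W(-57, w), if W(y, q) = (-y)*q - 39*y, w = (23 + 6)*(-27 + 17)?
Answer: 13748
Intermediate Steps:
w = -290 (w = 29*(-10) = -290)
W(y, q) = -39*y - q*y (W(y, q) = -q*y - 39*y = -39*y - q*y)
-559 - W(-57, w) = -559 - (-1)*(-57)*(39 - 290) = -559 - (-1)*(-57)*(-251) = -559 - 1*(-14307) = -559 + 14307 = 13748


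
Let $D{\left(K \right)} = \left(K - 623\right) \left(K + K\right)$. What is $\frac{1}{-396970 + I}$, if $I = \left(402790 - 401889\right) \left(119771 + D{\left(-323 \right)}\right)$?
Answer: $\frac{1}{658132217} \approx 1.5195 \cdot 10^{-9}$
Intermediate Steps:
$D{\left(K \right)} = 2 K \left(-623 + K\right)$ ($D{\left(K \right)} = \left(-623 + K\right) 2 K = 2 K \left(-623 + K\right)$)
$I = 658529187$ ($I = \left(402790 - 401889\right) \left(119771 + 2 \left(-323\right) \left(-623 - 323\right)\right) = 901 \left(119771 + 2 \left(-323\right) \left(-946\right)\right) = 901 \left(119771 + 611116\right) = 901 \cdot 730887 = 658529187$)
$\frac{1}{-396970 + I} = \frac{1}{-396970 + 658529187} = \frac{1}{658132217}$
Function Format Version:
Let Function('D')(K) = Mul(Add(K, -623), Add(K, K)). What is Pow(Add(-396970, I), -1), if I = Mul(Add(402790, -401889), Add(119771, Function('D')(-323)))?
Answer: Rational(1, 658132217) ≈ 1.5195e-9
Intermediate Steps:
Function('D')(K) = Mul(2, K, Add(-623, K)) (Function('D')(K) = Mul(Add(-623, K), Mul(2, K)) = Mul(2, K, Add(-623, K)))
I = 658529187 (I = Mul(Add(402790, -401889), Add(119771, Mul(2, -323, Add(-623, -323)))) = Mul(901, Add(119771, Mul(2, -323, -946))) = Mul(901, Add(119771, 611116)) = Mul(901, 730887) = 658529187)
Pow(Add(-396970, I), -1) = Pow(Add(-396970, 658529187), -1) = Pow(658132217, -1) = Rational(1, 658132217)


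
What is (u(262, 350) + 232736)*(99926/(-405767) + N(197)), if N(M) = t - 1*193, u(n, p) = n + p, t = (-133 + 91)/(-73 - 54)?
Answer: -2319806583082100/51532409 ≈ -4.5016e+7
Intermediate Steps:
t = 42/127 (t = -42/(-127) = -42*(-1/127) = 42/127 ≈ 0.33071)
N(M) = -24469/127 (N(M) = 42/127 - 1*193 = 42/127 - 193 = -24469/127)
(u(262, 350) + 232736)*(99926/(-405767) + N(197)) = ((262 + 350) + 232736)*(99926/(-405767) - 24469/127) = (612 + 232736)*(99926*(-1/405767) - 24469/127) = 233348*(-99926/405767 - 24469/127) = 233348*(-9941403325/51532409) = -2319806583082100/51532409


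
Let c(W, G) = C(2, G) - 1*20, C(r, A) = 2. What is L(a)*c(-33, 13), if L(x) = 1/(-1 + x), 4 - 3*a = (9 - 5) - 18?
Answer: -18/5 ≈ -3.6000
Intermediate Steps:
a = 6 (a = 4/3 - ((9 - 5) - 18)/3 = 4/3 - (4 - 18)/3 = 4/3 - ⅓*(-14) = 4/3 + 14/3 = 6)
c(W, G) = -18 (c(W, G) = 2 - 1*20 = 2 - 20 = -18)
L(a)*c(-33, 13) = -18/(-1 + 6) = -18/5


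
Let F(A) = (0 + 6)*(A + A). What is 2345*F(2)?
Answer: 56280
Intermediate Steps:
F(A) = 12*A (F(A) = 6*(2*A) = 12*A)
2345*F(2) = 2345*(12*2) = 2345*24 = 56280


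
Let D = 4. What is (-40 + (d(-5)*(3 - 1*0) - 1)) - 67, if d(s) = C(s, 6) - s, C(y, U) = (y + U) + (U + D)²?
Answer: 210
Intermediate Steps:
C(y, U) = U + y + (4 + U)² (C(y, U) = (y + U) + (U + 4)² = (U + y) + (4 + U)² = U + y + (4 + U)²)
d(s) = 106 (d(s) = (6 + s + (4 + 6)²) - s = (6 + s + 10²) - s = (6 + s + 100) - s = (106 + s) - s = 106)
(-40 + (d(-5)*(3 - 1*0) - 1)) - 67 = (-40 + (106*(3 - 1*0) - 1)) - 67 = (-40 + (106*(3 + 0) - 1)) - 67 = (-40 + (106*3 - 1)) - 67 = (-40 + (318 - 1)) - 67 = (-40 + 317) - 67 = 277 - 67 = 210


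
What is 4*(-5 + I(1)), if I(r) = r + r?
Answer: -12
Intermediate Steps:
I(r) = 2*r
4*(-5 + I(1)) = 4*(-5 + 2*1) = 4*(-5 + 2) = 4*(-3) = -12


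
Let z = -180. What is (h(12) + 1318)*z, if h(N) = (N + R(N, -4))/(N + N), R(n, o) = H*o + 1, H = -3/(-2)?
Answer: -474585/2 ≈ -2.3729e+5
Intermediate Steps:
H = 3/2 (H = -3*(-½) = 3/2 ≈ 1.5000)
R(n, o) = 1 + 3*o/2 (R(n, o) = 3*o/2 + 1 = 1 + 3*o/2)
h(N) = (-5 + N)/(2*N) (h(N) = (N + (1 + (3/2)*(-4)))/(N + N) = (N + (1 - 6))/((2*N)) = (N - 5)*(1/(2*N)) = (-5 + N)*(1/(2*N)) = (-5 + N)/(2*N))
(h(12) + 1318)*z = ((½)*(-5 + 12)/12 + 1318)*(-180) = ((½)*(1/12)*7 + 1318)*(-180) = (7/24 + 1318)*(-180) = (31639/24)*(-180) = -474585/2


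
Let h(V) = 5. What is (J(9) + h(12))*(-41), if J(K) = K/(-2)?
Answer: -41/2 ≈ -20.500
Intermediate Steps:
J(K) = -K/2 (J(K) = K*(-1/2) = -K/2)
(J(9) + h(12))*(-41) = (-1/2*9 + 5)*(-41) = (-9/2 + 5)*(-41) = (1/2)*(-41) = -41/2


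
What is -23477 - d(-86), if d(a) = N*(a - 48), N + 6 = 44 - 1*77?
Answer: -28703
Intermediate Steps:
N = -39 (N = -6 + (44 - 1*77) = -6 + (44 - 77) = -6 - 33 = -39)
d(a) = 1872 - 39*a (d(a) = -39*(a - 48) = -39*(-48 + a) = 1872 - 39*a)
-23477 - d(-86) = -23477 - (1872 - 39*(-86)) = -23477 - (1872 + 3354) = -23477 - 1*5226 = -23477 - 5226 = -28703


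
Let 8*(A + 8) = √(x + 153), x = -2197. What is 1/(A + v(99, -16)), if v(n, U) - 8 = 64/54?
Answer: 13824/388903 - 2916*I*√511/388903 ≈ 0.035546 - 0.16949*I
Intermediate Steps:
A = -8 + I*√511/4 (A = -8 + √(-2197 + 153)/8 = -8 + √(-2044)/8 = -8 + (2*I*√511)/8 = -8 + I*√511/4 ≈ -8.0 + 5.6513*I)
v(n, U) = 248/27 (v(n, U) = 8 + 64/54 = 8 + 64*(1/54) = 8 + 32/27 = 248/27)
1/(A + v(99, -16)) = 1/((-8 + I*√511/4) + 248/27) = 1/(32/27 + I*√511/4)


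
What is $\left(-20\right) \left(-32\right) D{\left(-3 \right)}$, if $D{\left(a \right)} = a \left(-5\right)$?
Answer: $9600$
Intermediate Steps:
$D{\left(a \right)} = - 5 a$
$\left(-20\right) \left(-32\right) D{\left(-3 \right)} = \left(-20\right) \left(-32\right) \left(\left(-5\right) \left(-3\right)\right) = 640 \cdot 15 = 9600$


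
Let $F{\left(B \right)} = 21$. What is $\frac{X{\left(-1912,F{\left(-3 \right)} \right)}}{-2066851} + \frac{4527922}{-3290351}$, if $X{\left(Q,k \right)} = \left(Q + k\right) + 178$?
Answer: $- \frac{9352903742359}{6800665254701} \approx -1.3753$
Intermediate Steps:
$X{\left(Q,k \right)} = 178 + Q + k$
$\frac{X{\left(-1912,F{\left(-3 \right)} \right)}}{-2066851} + \frac{4527922}{-3290351} = \frac{178 - 1912 + 21}{-2066851} + \frac{4527922}{-3290351} = \left(-1713\right) \left(- \frac{1}{2066851}\right) + 4527922 \left(- \frac{1}{3290351}\right) = \frac{1713}{2066851} - \frac{4527922}{3290351} = - \frac{9352903742359}{6800665254701}$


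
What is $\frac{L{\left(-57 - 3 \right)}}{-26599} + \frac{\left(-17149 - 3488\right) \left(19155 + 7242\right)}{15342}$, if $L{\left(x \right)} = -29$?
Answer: $- \frac{4829978282531}{136027286} \approx -35507.0$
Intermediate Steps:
$\frac{L{\left(-57 - 3 \right)}}{-26599} + \frac{\left(-17149 - 3488\right) \left(19155 + 7242\right)}{15342} = - \frac{29}{-26599} + \frac{\left(-17149 - 3488\right) \left(19155 + 7242\right)}{15342} = \left(-29\right) \left(- \frac{1}{26599}\right) + \left(-20637\right) 26397 \cdot \frac{1}{15342} = \frac{29}{26599} - \frac{181584963}{5114} = - \frac{4829978282531}{136027286}$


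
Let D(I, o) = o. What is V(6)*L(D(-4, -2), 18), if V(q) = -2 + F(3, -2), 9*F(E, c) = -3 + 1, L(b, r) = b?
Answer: 40/9 ≈ 4.4444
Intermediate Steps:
F(E, c) = -2/9 (F(E, c) = (-3 + 1)/9 = (⅑)*(-2) = -2/9)
V(q) = -20/9 (V(q) = -2 - 2/9 = -20/9)
V(6)*L(D(-4, -2), 18) = -20/9*(-2) = 40/9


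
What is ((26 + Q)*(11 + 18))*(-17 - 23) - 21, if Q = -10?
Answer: -18581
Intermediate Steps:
((26 + Q)*(11 + 18))*(-17 - 23) - 21 = ((26 - 10)*(11 + 18))*(-17 - 23) - 21 = (16*29)*(-40) - 21 = 464*(-40) - 21 = -18560 - 21 = -18581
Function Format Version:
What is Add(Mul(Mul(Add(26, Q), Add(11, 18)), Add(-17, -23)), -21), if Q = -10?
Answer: -18581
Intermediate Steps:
Add(Mul(Mul(Add(26, Q), Add(11, 18)), Add(-17, -23)), -21) = Add(Mul(Mul(Add(26, -10), Add(11, 18)), Add(-17, -23)), -21) = Add(Mul(Mul(16, 29), -40), -21) = Add(Mul(464, -40), -21) = Add(-18560, -21) = -18581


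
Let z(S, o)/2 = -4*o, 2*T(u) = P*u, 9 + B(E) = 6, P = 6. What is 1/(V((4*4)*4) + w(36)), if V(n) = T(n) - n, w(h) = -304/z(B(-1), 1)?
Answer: 1/166 ≈ 0.0060241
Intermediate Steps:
B(E) = -3 (B(E) = -9 + 6 = -3)
T(u) = 3*u (T(u) = (6*u)/2 = 3*u)
z(S, o) = -8*o (z(S, o) = 2*(-4*o) = -8*o)
w(h) = 38 (w(h) = -304/((-8*1)) = -304/(-8) = -304*(-⅛) = 38)
V(n) = 2*n (V(n) = 3*n - n = 2*n)
1/(V((4*4)*4) + w(36)) = 1/(2*((4*4)*4) + 38) = 1/(2*(16*4) + 38) = 1/(2*64 + 38) = 1/(128 + 38) = 1/166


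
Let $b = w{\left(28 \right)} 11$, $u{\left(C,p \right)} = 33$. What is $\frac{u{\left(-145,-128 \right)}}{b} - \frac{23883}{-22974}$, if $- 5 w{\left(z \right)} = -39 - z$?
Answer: $\frac{648257}{513086} \approx 1.2634$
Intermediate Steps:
$w{\left(z \right)} = \frac{39}{5} + \frac{z}{5}$ ($w{\left(z \right)} = - \frac{-39 - z}{5} = \frac{39}{5} + \frac{z}{5}$)
$b = \frac{737}{5}$ ($b = \left(\frac{39}{5} + \frac{1}{5} \cdot 28\right) 11 = \left(\frac{39}{5} + \frac{28}{5}\right) 11 = \frac{67}{5} \cdot 11 = \frac{737}{5} \approx 147.4$)
$\frac{u{\left(-145,-128 \right)}}{b} - \frac{23883}{-22974} = \frac{33}{\frac{737}{5}} - \frac{23883}{-22974} = 33 \cdot \frac{5}{737} - - \frac{7961}{7658} = \frac{15}{67} + \frac{7961}{7658} = \frac{648257}{513086}$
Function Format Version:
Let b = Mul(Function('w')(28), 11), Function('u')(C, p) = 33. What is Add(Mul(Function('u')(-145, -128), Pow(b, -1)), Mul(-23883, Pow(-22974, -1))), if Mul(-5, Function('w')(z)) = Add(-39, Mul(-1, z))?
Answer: Rational(648257, 513086) ≈ 1.2634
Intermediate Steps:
Function('w')(z) = Add(Rational(39, 5), Mul(Rational(1, 5), z)) (Function('w')(z) = Mul(Rational(-1, 5), Add(-39, Mul(-1, z))) = Add(Rational(39, 5), Mul(Rational(1, 5), z)))
b = Rational(737, 5) (b = Mul(Add(Rational(39, 5), Mul(Rational(1, 5), 28)), 11) = Mul(Add(Rational(39, 5), Rational(28, 5)), 11) = Mul(Rational(67, 5), 11) = Rational(737, 5) ≈ 147.40)
Add(Mul(Function('u')(-145, -128), Pow(b, -1)), Mul(-23883, Pow(-22974, -1))) = Add(Mul(33, Pow(Rational(737, 5), -1)), Mul(-23883, Pow(-22974, -1))) = Add(Mul(33, Rational(5, 737)), Mul(-23883, Rational(-1, 22974))) = Add(Rational(15, 67), Rational(7961, 7658)) = Rational(648257, 513086)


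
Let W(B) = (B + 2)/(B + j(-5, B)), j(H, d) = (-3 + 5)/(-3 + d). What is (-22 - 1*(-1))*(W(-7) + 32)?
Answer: -8239/12 ≈ -686.58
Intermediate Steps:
j(H, d) = 2/(-3 + d)
W(B) = (2 + B)/(B + 2/(-3 + B)) (W(B) = (B + 2)/(B + 2/(-3 + B)) = (2 + B)/(B + 2/(-3 + B)))
(-22 - 1*(-1))*(W(-7) + 32) = (-22 - 1*(-1))*((-3 - 7)*(2 - 7)/(2 - 7*(-3 - 7)) + 32) = (-22 + 1)*(-10*(-5)/(2 - 7*(-10)) + 32) = -21*(-10*(-5)/(2 + 70) + 32) = -21*(-10*(-5)/72 + 32) = -21*((1/72)*(-10)*(-5) + 32) = -21*(25/36 + 32) = -21*1177/36 = -8239/12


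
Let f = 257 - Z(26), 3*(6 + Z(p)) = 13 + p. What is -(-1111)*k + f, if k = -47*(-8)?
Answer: 417986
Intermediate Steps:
Z(p) = -5/3 + p/3 (Z(p) = -6 + (13 + p)/3 = -6 + (13/3 + p/3) = -5/3 + p/3)
k = 376
f = 250 (f = 257 - (-5/3 + (⅓)*26) = 257 - (-5/3 + 26/3) = 257 - 1*7 = 257 - 7 = 250)
-(-1111)*k + f = -(-1111)*376 + 250 = -1111*(-376) + 250 = 417736 + 250 = 417986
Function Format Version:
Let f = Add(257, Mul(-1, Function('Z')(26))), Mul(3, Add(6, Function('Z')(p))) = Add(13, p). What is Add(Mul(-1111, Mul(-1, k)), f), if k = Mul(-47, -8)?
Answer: 417986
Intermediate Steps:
Function('Z')(p) = Add(Rational(-5, 3), Mul(Rational(1, 3), p)) (Function('Z')(p) = Add(-6, Mul(Rational(1, 3), Add(13, p))) = Add(-6, Add(Rational(13, 3), Mul(Rational(1, 3), p))) = Add(Rational(-5, 3), Mul(Rational(1, 3), p)))
k = 376
f = 250 (f = Add(257, Mul(-1, Add(Rational(-5, 3), Mul(Rational(1, 3), 26)))) = Add(257, Mul(-1, Add(Rational(-5, 3), Rational(26, 3)))) = Add(257, Mul(-1, 7)) = Add(257, -7) = 250)
Add(Mul(-1111, Mul(-1, k)), f) = Add(Mul(-1111, Mul(-1, 376)), 250) = Add(Mul(-1111, -376), 250) = Add(417736, 250) = 417986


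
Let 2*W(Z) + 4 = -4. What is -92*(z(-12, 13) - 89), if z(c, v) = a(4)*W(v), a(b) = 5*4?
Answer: 15548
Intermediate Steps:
W(Z) = -4 (W(Z) = -2 + (½)*(-4) = -2 - 2 = -4)
a(b) = 20
z(c, v) = -80 (z(c, v) = 20*(-4) = -80)
-92*(z(-12, 13) - 89) = -92*(-80 - 89) = -92*(-169) = 15548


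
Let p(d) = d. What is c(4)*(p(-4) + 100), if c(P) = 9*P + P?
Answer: 3840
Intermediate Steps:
c(P) = 10*P
c(4)*(p(-4) + 100) = (10*4)*(-4 + 100) = 40*96 = 3840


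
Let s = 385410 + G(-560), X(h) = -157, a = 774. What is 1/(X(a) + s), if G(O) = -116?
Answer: 1/385137 ≈ 2.5965e-6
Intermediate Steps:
s = 385294 (s = 385410 - 116 = 385294)
1/(X(a) + s) = 1/(-157 + 385294) = 1/385137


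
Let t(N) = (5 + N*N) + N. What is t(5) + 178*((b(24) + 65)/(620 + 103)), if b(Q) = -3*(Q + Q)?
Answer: 11243/723 ≈ 15.550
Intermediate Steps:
t(N) = 5 + N + N**2 (t(N) = (5 + N**2) + N = 5 + N + N**2)
b(Q) = -6*Q
t(5) + 178*((b(24) + 65)/(620 + 103)) = (5 + 5 + 5**2) + 178*((-6*24 + 65)/(620 + 103)) = (5 + 5 + 25) + 178*((-144 + 65)/723) = 35 + 178*(-79*1/723) = 35 + 178*(-79/723) = 35 - 14062/723 = 11243/723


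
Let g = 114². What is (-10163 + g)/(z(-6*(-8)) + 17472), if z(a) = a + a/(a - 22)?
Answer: 36829/227784 ≈ 0.16168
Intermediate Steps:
g = 12996
z(a) = a + a/(-22 + a)
(-10163 + g)/(z(-6*(-8)) + 17472) = (-10163 + 12996)/((-6*(-8))*(-21 - 6*(-8))/(-22 - 6*(-8)) + 17472) = 2833/(48*(-21 + 48)/(-22 + 48) + 17472) = 2833/(48*27/26 + 17472) = 2833/(48*(1/26)*27 + 17472) = 2833/(648/13 + 17472) = 2833/(227784/13) = 2833*(13/227784) = 36829/227784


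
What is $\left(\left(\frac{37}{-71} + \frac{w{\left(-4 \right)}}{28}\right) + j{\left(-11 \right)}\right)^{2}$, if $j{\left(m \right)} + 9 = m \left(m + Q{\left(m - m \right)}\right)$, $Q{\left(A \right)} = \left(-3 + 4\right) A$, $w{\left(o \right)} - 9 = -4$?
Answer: $\frac{49272900625}{3952144} \approx 12467.0$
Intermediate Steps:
$w{\left(o \right)} = 5$ ($w{\left(o \right)} = 9 - 4 = 5$)
$Q{\left(A \right)} = A$ ($Q{\left(A \right)} = 1 A = A$)
$j{\left(m \right)} = -9 + m^{2}$ ($j{\left(m \right)} = -9 + m \left(m + \left(m - m\right)\right) = -9 + m \left(m + 0\right) = -9 + m m = -9 + m^{2}$)
$\left(\left(\frac{37}{-71} + \frac{w{\left(-4 \right)}}{28}\right) + j{\left(-11 \right)}\right)^{2} = \left(\left(\frac{37}{-71} + \frac{5}{28}\right) - \left(9 - \left(-11\right)^{2}\right)\right)^{2} = \left(\left(37 \left(- \frac{1}{71}\right) + 5 \cdot \frac{1}{28}\right) + \left(-9 + 121\right)\right)^{2} = \left(\left(- \frac{37}{71} + \frac{5}{28}\right) + 112\right)^{2} = \left(- \frac{681}{1988} + 112\right)^{2} = \left(\frac{221975}{1988}\right)^{2} = \frac{49272900625}{3952144}$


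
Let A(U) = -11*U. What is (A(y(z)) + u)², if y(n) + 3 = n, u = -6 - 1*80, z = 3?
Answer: 7396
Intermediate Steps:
u = -86 (u = -6 - 80 = -86)
y(n) = -3 + n
(A(y(z)) + u)² = (-11*(-3 + 3) - 86)² = (-11*0 - 86)² = (0 - 86)² = (-86)² = 7396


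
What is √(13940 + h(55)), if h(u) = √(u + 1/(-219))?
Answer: √(668576340 + 438*√659409)/219 ≈ 118.10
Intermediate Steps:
h(u) = √(-1/219 + u) (h(u) = √(u - 1/219) = √(-1/219 + u))
√(13940 + h(55)) = √(13940 + √(-219 + 47961*55)/219) = √(13940 + √(-219 + 2637855)/219) = √(13940 + √2637636/219) = √(13940 + (2*√659409)/219) = √(13940 + 2*√659409/219)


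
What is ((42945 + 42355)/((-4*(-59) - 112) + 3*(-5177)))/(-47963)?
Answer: 85300/738965941 ≈ 0.00011543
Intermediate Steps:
((42945 + 42355)/((-4*(-59) - 112) + 3*(-5177)))/(-47963) = (85300/((236 - 112) - 15531))*(-1/47963) = (85300/(124 - 15531))*(-1/47963) = (85300/(-15407))*(-1/47963) = (85300*(-1/15407))*(-1/47963) = -85300/15407*(-1/47963) = 85300/738965941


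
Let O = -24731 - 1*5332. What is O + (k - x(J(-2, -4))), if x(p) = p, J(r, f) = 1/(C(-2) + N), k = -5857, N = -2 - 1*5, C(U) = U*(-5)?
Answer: -107761/3 ≈ -35920.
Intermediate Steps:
C(U) = -5*U
N = -7 (N = -2 - 5 = -7)
J(r, f) = ⅓ (J(r, f) = 1/(-5*(-2) - 7) = 1/(10 - 7) = 1/3 = ⅓)
O = -30063 (O = -24731 - 5332 = -30063)
O + (k - x(J(-2, -4))) = -30063 + (-5857 - 1*⅓) = -30063 + (-5857 - ⅓) = -30063 - 17572/3 = -107761/3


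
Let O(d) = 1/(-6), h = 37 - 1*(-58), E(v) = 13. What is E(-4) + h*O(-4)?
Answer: -17/6 ≈ -2.8333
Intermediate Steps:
h = 95 (h = 37 + 58 = 95)
O(d) = -1/6
E(-4) + h*O(-4) = 13 + 95*(-1/6) = 13 - 95/6 = -17/6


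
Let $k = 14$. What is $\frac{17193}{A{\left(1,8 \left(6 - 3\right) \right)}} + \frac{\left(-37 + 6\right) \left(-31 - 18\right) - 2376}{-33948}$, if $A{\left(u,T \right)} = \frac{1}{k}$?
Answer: $\frac{8171352353}{33948} \approx 2.407 \cdot 10^{5}$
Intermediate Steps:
$A{\left(u,T \right)} = \frac{1}{14}$
$\frac{17193}{A{\left(1,8 \left(6 - 3\right) \right)}} + \frac{\left(-37 + 6\right) \left(-31 - 18\right) - 2376}{-33948} = 17193 \frac{1}{\frac{1}{14}} + \frac{\left(-37 + 6\right) \left(-31 - 18\right) - 2376}{-33948} = 17193 \cdot 14 + \left(\left(-31\right) \left(-49\right) - 2376\right) \left(- \frac{1}{33948}\right) = 240702 + \left(1519 - 2376\right) \left(- \frac{1}{33948}\right) = 240702 - - \frac{857}{33948} = 240702 + \frac{857}{33948} = \frac{8171352353}{33948}$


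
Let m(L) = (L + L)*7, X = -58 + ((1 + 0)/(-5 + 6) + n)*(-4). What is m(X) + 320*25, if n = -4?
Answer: 7356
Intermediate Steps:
X = -46 (X = -58 + ((1 + 0)/(-5 + 6) - 4)*(-4) = -58 + (1/1 - 4)*(-4) = -58 + (1*1 - 4)*(-4) = -58 + (1 - 4)*(-4) = -58 - 3*(-4) = -58 + 12 = -46)
m(L) = 14*L (m(L) = (2*L)*7 = 14*L)
m(X) + 320*25 = 14*(-46) + 320*25 = -644 + 8000 = 7356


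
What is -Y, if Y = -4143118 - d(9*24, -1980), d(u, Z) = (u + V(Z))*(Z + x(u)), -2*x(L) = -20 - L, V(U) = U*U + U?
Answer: -7292357114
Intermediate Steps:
V(U) = U + U² (V(U) = U² + U = U + U²)
x(L) = 10 + L/2 (x(L) = -(-20 - L)/2 = 10 + L/2)
d(u, Z) = (u + Z*(1 + Z))*(10 + Z + u/2) (d(u, Z) = (u + Z*(1 + Z))*(Z + (10 + u/2)) = (u + Z*(1 + Z))*(10 + Z + u/2))
Y = 7292357114 (Y = -4143118 - (-17820*24 + (-1980)²*(1 - 1980) + (9*24)*(20 + 9*24)/2 + (½)*(-1980)*(1 - 1980)*(20 + 9*24)) = -4143118 - (-1980*216 + 3920400*(-1979) + (½)*216*(20 + 216) + (½)*(-1980)*(-1979)*(20 + 216)) = -4143118 - (-427680 - 7758471600 + (½)*216*236 + (½)*(-1980)*(-1979)*236) = -4143118 - (-427680 - 7758471600 + 25488 + 462373560) = -4143118 - 1*(-7296500232) = -4143118 + 7296500232 = 7292357114)
-Y = -1*7292357114 = -7292357114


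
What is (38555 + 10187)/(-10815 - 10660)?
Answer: -48742/21475 ≈ -2.2697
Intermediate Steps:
(38555 + 10187)/(-10815 - 10660) = 48742/(-21475) = 48742*(-1/21475) = -48742/21475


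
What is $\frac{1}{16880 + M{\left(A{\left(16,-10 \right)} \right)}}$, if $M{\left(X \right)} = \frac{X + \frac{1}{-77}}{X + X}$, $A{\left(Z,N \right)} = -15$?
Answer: $\frac{1155}{19496978} \approx 5.924 \cdot 10^{-5}$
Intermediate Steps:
$M{\left(X \right)} = \frac{- \frac{1}{77} + X}{2 X}$ ($M{\left(X \right)} = \frac{X - \frac{1}{77}}{2 X} = \left(- \frac{1}{77} + X\right) \frac{1}{2 X} = \frac{- \frac{1}{77} + X}{2 X}$)
$\frac{1}{16880 + M{\left(A{\left(16,-10 \right)} \right)}} = \frac{1}{16880 + \frac{-1 + 77 \left(-15\right)}{154 \left(-15\right)}} = \frac{1}{16880 + \frac{1}{154} \left(- \frac{1}{15}\right) \left(-1 - 1155\right)} = \frac{1}{16880 + \frac{1}{154} \left(- \frac{1}{15}\right) \left(-1156\right)} = \frac{1}{16880 + \frac{578}{1155}} = \frac{1}{\frac{19496978}{1155}} = \frac{1155}{19496978}$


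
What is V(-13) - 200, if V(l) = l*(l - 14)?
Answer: 151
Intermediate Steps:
V(l) = l*(-14 + l)
V(-13) - 200 = -13*(-14 - 13) - 200 = -13*(-27) - 200 = 351 - 200 = 151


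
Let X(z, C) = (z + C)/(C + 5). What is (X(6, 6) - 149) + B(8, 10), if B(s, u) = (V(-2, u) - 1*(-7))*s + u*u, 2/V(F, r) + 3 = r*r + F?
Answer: 8631/1045 ≈ 8.2593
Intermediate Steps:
V(F, r) = 2/(-3 + F + r²) (V(F, r) = 2/(-3 + (r*r + F)) = 2/(-3 + (r² + F)) = 2/(-3 + (F + r²)) = 2/(-3 + F + r²))
X(z, C) = (C + z)/(5 + C)
B(s, u) = u² + s*(7 + 2/(-5 + u²)) (B(s, u) = (2/(-3 - 2 + u²) - 1*(-7))*s + u*u = (2/(-5 + u²) + 7)*s + u² = (7 + 2/(-5 + u²))*s + u² = s*(7 + 2/(-5 + u²)) + u² = u² + s*(7 + 2/(-5 + u²)))
(X(6, 6) - 149) + B(8, 10) = ((6 + 6)/(5 + 6) - 149) + (2*8 + (-5 + 10²)*(10² + 7*8))/(-5 + 10²) = (12/11 - 149) + (16 + (-5 + 100)*(100 + 56))/(-5 + 100) = ((1/11)*12 - 149) + (16 + 95*156)/95 = (12/11 - 149) + (16 + 14820)/95 = -1627/11 + (1/95)*14836 = -1627/11 + 14836/95 = 8631/1045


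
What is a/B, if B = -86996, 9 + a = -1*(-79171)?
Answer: -39581/43498 ≈ -0.90995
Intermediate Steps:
a = 79162 (a = -9 - 1*(-79171) = -9 + 79171 = 79162)
a/B = 79162/(-86996) = 79162*(-1/86996) = -39581/43498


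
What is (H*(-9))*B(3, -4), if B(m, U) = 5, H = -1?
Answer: 45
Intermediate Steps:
(H*(-9))*B(3, -4) = -1*(-9)*5 = 9*5 = 45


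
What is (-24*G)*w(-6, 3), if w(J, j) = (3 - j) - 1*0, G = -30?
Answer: 0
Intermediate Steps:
w(J, j) = 3 - j (w(J, j) = (3 - j) + 0 = 3 - j)
(-24*G)*w(-6, 3) = (-24*(-30))*(3 - 1*3) = 720*(3 - 3) = 720*0 = 0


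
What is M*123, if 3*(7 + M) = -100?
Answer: -4961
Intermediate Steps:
M = -121/3 (M = -7 + (1/3)*(-100) = -7 - 100/3 = -121/3 ≈ -40.333)
M*123 = -121/3*123 = -4961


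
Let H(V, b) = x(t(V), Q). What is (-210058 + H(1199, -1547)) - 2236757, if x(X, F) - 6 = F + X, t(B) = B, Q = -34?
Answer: -2445644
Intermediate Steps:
x(X, F) = 6 + F + X (x(X, F) = 6 + (F + X) = 6 + F + X)
H(V, b) = -28 + V (H(V, b) = 6 - 34 + V = -28 + V)
(-210058 + H(1199, -1547)) - 2236757 = (-210058 + (-28 + 1199)) - 2236757 = (-210058 + 1171) - 2236757 = -208887 - 2236757 = -2445644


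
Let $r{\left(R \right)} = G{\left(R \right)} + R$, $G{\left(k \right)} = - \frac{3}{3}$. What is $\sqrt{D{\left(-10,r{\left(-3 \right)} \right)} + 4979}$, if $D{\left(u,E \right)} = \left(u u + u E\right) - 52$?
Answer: $3 \sqrt{563} \approx 71.183$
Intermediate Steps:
$G{\left(k \right)} = -1$ ($G{\left(k \right)} = \left(-3\right) \frac{1}{3} = -1$)
$r{\left(R \right)} = -1 + R$
$D{\left(u,E \right)} = -52 + u^{2} + E u$ ($D{\left(u,E \right)} = \left(u^{2} + E u\right) - 52 = -52 + u^{2} + E u$)
$\sqrt{D{\left(-10,r{\left(-3 \right)} \right)} + 4979} = \sqrt{\left(-52 + \left(-10\right)^{2} + \left(-1 - 3\right) \left(-10\right)\right) + 4979} = \sqrt{\left(-52 + 100 - -40\right) + 4979} = \sqrt{\left(-52 + 100 + 40\right) + 4979} = \sqrt{88 + 4979} = \sqrt{5067} = 3 \sqrt{563}$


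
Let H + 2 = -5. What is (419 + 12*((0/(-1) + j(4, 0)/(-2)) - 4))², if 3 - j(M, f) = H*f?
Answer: 124609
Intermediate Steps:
H = -7 (H = -2 - 5 = -7)
j(M, f) = 3 + 7*f (j(M, f) = 3 - (-7)*f = 3 + 7*f)
(419 + 12*((0/(-1) + j(4, 0)/(-2)) - 4))² = (419 + 12*((0/(-1) + (3 + 7*0)/(-2)) - 4))² = (419 + 12*((0*(-1) + (3 + 0)*(-½)) - 4))² = (419 + 12*((0 + 3*(-½)) - 4))² = (419 + 12*((0 - 3/2) - 4))² = (419 + 12*(-3/2 - 4))² = (419 + 12*(-11/2))² = (419 - 66)² = 353² = 124609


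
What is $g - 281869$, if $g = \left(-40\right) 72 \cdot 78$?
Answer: $-506509$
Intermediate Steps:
$g = -224640$ ($g = \left(-2880\right) 78 = -224640$)
$g - 281869 = -224640 - 281869 = -506509$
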